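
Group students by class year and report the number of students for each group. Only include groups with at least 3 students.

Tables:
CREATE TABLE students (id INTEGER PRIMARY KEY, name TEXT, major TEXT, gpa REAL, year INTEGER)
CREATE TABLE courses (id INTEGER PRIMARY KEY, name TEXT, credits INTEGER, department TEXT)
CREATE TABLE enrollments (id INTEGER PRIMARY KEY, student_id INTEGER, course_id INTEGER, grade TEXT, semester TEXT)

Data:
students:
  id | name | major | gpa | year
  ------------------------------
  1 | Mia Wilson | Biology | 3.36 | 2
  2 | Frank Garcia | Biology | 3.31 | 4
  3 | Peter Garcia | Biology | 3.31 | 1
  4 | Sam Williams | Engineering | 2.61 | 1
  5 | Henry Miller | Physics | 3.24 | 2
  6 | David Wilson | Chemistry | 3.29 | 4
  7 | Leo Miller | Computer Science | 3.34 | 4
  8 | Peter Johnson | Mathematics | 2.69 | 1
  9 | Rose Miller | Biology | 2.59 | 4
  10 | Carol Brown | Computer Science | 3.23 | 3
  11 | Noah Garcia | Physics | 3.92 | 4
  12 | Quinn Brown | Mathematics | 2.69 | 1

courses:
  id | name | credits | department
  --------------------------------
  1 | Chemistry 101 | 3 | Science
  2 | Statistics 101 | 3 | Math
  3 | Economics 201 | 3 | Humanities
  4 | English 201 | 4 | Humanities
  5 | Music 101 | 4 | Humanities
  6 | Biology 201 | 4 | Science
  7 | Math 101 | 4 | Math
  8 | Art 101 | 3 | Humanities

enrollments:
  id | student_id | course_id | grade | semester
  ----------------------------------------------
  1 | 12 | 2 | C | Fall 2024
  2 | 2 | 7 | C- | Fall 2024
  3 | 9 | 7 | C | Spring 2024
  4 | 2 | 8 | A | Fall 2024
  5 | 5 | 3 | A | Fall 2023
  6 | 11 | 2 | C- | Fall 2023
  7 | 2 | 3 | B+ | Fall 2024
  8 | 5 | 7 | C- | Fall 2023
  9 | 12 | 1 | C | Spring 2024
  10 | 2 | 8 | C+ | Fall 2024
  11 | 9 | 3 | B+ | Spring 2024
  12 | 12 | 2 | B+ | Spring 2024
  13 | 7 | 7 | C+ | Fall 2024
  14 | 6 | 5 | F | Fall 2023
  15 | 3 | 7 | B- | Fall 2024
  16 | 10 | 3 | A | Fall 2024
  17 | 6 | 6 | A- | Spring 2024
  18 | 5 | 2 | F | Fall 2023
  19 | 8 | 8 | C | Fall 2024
SELECT year, COUNT(*) AS n FROM students GROUP BY year HAVING COUNT(*) >= 3

Execution result:
year | n
1 | 4
4 | 5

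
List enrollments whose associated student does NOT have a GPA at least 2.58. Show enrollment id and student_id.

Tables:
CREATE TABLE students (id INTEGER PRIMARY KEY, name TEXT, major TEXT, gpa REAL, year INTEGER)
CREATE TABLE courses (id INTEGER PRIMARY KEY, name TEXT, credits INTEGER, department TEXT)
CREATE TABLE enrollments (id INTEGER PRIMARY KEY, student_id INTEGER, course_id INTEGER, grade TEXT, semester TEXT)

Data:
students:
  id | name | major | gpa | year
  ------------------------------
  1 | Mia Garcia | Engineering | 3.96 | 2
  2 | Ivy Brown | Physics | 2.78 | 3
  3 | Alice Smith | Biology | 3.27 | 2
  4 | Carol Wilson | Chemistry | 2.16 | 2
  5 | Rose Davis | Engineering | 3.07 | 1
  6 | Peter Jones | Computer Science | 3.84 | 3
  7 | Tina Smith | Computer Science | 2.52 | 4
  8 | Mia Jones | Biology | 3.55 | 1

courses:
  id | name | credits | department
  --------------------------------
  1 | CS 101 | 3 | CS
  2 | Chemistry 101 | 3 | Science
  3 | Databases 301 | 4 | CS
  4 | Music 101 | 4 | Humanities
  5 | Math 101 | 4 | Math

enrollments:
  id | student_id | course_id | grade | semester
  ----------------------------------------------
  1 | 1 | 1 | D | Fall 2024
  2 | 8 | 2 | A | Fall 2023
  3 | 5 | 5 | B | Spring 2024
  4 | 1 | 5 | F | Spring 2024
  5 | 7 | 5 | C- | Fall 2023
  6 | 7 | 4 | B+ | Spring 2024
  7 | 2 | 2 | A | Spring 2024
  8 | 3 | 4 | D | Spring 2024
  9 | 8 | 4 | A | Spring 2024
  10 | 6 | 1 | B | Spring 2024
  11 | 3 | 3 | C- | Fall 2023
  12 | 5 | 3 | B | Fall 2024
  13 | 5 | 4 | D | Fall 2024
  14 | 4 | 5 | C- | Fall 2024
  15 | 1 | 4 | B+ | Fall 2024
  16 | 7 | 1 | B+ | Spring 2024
SELECT id, student_id FROM enrollments WHERE student_id NOT IN (SELECT id FROM students WHERE gpa >= 2.58)

Execution result:
id | student_id
5 | 7
6 | 7
14 | 4
16 | 7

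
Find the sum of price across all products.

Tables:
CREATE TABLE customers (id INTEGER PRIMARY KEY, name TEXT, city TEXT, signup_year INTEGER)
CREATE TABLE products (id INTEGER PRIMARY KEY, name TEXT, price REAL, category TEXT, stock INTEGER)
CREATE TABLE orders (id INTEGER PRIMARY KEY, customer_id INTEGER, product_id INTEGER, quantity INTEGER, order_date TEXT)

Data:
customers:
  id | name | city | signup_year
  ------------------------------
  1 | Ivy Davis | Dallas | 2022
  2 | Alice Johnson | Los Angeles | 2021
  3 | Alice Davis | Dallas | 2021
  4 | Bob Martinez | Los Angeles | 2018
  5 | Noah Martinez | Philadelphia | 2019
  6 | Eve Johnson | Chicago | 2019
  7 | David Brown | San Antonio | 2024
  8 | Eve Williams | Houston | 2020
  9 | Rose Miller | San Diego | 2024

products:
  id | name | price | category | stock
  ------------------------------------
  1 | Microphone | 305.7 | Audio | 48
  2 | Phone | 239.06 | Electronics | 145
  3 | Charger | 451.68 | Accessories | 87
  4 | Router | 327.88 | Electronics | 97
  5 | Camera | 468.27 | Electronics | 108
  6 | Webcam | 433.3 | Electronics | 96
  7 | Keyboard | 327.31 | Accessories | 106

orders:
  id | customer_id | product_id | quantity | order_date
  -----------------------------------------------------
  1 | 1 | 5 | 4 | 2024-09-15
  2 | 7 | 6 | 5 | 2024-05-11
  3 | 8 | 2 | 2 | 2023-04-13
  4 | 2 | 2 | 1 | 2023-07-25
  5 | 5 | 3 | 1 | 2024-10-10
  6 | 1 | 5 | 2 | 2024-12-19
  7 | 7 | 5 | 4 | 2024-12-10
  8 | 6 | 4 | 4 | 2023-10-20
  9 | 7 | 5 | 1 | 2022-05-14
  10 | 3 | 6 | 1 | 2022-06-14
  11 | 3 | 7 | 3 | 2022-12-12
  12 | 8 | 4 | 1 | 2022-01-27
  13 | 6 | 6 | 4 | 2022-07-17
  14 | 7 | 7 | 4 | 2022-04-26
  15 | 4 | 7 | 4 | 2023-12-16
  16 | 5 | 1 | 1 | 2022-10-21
SELECT SUM(price) FROM products

Execution result:
2553.20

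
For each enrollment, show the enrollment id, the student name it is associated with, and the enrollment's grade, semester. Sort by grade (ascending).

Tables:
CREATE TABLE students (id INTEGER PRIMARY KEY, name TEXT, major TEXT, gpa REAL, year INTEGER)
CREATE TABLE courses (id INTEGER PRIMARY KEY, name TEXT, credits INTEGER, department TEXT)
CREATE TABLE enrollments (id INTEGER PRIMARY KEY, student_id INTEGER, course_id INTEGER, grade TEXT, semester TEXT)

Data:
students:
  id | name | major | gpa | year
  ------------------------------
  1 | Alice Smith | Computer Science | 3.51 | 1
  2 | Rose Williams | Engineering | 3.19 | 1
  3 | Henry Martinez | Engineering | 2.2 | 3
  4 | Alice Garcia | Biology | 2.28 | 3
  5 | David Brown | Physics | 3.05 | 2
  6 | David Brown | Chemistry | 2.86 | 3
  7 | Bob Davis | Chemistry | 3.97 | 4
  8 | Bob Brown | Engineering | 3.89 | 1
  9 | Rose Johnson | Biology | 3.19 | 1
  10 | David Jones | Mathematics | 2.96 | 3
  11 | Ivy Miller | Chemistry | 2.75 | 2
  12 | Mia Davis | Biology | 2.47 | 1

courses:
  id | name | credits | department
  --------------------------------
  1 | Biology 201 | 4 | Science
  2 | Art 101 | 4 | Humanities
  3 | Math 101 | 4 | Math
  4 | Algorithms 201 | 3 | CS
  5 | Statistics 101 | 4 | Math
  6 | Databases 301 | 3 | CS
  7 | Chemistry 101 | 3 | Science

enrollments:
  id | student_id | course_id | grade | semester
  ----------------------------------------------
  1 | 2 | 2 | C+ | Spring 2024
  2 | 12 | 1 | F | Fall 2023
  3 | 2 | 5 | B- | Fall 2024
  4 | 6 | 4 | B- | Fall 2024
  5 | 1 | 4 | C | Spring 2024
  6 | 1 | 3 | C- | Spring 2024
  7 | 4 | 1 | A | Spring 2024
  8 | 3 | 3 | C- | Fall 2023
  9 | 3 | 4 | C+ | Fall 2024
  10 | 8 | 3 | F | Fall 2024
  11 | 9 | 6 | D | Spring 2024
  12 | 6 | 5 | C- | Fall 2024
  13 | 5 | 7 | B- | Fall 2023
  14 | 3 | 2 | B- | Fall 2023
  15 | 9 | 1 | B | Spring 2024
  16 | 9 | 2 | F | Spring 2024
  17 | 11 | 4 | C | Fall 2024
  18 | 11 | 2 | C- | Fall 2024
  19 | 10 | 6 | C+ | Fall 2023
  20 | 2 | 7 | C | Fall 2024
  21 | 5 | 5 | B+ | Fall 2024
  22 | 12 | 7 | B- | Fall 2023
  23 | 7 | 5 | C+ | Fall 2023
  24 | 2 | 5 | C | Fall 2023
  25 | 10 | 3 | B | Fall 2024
SELECT c.id, p.name AS student, c.grade, c.semester FROM enrollments c JOIN students p ON c.student_id = p.id ORDER BY c.grade ASC

Execution result:
id | student | grade | semester
7 | Alice Garcia | A | Spring 2024
15 | Rose Johnson | B | Spring 2024
25 | David Jones | B | Fall 2024
21 | David Brown | B+ | Fall 2024
3 | Rose Williams | B- | Fall 2024
4 | David Brown | B- | Fall 2024
13 | David Brown | B- | Fall 2023
14 | Henry Martinez | B- | Fall 2023
22 | Mia Davis | B- | Fall 2023
5 | Alice Smith | C | Spring 2024
17 | Ivy Miller | C | Fall 2024
20 | Rose Williams | C | Fall 2024
24 | Rose Williams | C | Fall 2023
1 | Rose Williams | C+ | Spring 2024
9 | Henry Martinez | C+ | Fall 2024
19 | David Jones | C+ | Fall 2023
23 | Bob Davis | C+ | Fall 2023
6 | Alice Smith | C- | Spring 2024
8 | Henry Martinez | C- | Fall 2023
12 | David Brown | C- | Fall 2024
18 | Ivy Miller | C- | Fall 2024
11 | Rose Johnson | D | Spring 2024
2 | Mia Davis | F | Fall 2023
10 | Bob Brown | F | Fall 2024
16 | Rose Johnson | F | Spring 2024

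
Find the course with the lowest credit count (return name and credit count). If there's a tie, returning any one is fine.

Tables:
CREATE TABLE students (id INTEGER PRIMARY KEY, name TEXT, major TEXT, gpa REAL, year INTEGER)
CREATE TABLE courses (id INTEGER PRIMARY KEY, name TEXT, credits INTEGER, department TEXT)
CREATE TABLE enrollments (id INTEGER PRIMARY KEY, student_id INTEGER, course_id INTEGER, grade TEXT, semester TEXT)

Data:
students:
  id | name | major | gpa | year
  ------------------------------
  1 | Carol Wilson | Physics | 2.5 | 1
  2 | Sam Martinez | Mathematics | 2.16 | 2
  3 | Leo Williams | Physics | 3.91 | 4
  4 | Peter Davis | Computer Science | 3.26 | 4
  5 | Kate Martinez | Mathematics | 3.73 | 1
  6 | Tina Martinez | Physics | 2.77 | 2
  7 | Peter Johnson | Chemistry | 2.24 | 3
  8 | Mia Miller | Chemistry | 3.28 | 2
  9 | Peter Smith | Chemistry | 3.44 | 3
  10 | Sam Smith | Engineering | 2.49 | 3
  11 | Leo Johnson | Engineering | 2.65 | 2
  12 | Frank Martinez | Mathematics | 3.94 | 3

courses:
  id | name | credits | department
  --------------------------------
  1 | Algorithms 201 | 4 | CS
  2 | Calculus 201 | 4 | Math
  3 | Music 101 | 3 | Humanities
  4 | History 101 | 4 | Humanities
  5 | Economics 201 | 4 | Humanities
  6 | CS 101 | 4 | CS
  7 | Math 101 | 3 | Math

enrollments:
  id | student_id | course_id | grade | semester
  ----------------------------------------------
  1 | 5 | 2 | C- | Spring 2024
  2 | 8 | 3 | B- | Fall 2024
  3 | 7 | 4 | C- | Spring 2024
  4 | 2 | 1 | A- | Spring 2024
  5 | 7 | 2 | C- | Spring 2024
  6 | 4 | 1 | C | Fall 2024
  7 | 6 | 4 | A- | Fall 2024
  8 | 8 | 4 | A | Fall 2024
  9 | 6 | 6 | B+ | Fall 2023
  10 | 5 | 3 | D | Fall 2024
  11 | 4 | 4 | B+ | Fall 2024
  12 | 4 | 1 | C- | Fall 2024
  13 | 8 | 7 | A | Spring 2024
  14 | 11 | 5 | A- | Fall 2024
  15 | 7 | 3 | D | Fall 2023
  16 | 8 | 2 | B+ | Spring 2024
SELECT name, credits FROM courses ORDER BY credits ASC LIMIT 1

Execution result:
name | credits
Music 101 | 3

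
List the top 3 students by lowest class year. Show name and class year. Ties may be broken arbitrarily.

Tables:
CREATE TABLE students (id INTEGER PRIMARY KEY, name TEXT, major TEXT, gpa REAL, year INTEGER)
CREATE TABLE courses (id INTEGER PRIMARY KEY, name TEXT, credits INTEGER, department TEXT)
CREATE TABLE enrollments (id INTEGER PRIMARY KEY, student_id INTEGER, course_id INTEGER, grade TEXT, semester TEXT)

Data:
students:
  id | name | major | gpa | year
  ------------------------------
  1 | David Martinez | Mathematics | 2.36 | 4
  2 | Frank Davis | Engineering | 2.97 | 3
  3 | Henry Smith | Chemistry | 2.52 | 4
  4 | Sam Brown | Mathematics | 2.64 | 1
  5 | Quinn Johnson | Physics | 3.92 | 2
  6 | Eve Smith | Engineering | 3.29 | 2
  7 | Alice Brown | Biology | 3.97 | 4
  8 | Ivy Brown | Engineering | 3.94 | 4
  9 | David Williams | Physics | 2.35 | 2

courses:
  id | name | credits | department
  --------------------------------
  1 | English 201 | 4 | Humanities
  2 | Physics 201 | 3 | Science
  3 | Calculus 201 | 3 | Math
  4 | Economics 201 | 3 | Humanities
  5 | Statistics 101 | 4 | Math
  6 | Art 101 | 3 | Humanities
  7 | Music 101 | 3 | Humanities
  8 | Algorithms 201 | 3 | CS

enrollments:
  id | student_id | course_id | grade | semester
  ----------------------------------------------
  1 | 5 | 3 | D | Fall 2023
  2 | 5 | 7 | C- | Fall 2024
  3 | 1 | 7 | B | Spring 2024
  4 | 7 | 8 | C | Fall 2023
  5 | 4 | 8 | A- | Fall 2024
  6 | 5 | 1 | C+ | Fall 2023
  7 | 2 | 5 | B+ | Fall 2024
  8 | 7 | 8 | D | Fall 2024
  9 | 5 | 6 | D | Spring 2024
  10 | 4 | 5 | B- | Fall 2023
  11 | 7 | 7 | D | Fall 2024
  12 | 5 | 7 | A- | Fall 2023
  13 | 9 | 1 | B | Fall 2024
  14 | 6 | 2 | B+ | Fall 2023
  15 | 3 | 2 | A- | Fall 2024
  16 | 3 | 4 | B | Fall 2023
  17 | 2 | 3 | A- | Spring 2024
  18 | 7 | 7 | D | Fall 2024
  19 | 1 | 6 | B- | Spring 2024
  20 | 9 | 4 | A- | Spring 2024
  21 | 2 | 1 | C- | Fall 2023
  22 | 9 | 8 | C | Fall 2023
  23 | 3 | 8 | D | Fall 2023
SELECT name, year FROM students ORDER BY year ASC LIMIT 3

Execution result:
name | year
Sam Brown | 1
Quinn Johnson | 2
Eve Smith | 2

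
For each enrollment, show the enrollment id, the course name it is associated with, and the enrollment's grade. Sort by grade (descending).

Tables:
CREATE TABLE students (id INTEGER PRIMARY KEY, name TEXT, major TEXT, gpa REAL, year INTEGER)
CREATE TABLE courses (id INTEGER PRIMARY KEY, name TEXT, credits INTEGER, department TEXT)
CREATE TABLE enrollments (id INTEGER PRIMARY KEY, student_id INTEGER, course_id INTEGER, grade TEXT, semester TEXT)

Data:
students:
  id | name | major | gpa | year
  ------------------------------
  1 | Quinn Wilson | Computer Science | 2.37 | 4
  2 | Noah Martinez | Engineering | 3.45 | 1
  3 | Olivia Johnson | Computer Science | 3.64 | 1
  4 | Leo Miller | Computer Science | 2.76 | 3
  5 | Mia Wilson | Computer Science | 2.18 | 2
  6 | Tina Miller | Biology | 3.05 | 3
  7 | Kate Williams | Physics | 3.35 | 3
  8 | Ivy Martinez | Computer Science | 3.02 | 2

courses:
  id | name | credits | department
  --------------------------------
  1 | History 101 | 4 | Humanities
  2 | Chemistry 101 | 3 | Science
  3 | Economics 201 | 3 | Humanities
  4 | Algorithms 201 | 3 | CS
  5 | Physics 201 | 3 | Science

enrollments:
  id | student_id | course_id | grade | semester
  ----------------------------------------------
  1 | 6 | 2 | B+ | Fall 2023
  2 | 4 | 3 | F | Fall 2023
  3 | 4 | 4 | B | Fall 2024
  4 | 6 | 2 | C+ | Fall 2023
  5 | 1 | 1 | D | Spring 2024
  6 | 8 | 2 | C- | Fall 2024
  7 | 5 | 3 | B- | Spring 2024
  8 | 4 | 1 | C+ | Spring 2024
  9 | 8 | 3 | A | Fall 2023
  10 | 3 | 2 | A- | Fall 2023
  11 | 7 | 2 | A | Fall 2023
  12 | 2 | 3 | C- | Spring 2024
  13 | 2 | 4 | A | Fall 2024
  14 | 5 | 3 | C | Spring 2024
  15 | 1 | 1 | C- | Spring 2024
SELECT c.id, p.name AS course, c.grade FROM enrollments c JOIN courses p ON c.course_id = p.id ORDER BY c.grade DESC

Execution result:
id | course | grade
2 | Economics 201 | F
5 | History 101 | D
6 | Chemistry 101 | C-
12 | Economics 201 | C-
15 | History 101 | C-
4 | Chemistry 101 | C+
8 | History 101 | C+
14 | Economics 201 | C
7 | Economics 201 | B-
1 | Chemistry 101 | B+
3 | Algorithms 201 | B
10 | Chemistry 101 | A-
9 | Economics 201 | A
11 | Chemistry 101 | A
13 | Algorithms 201 | A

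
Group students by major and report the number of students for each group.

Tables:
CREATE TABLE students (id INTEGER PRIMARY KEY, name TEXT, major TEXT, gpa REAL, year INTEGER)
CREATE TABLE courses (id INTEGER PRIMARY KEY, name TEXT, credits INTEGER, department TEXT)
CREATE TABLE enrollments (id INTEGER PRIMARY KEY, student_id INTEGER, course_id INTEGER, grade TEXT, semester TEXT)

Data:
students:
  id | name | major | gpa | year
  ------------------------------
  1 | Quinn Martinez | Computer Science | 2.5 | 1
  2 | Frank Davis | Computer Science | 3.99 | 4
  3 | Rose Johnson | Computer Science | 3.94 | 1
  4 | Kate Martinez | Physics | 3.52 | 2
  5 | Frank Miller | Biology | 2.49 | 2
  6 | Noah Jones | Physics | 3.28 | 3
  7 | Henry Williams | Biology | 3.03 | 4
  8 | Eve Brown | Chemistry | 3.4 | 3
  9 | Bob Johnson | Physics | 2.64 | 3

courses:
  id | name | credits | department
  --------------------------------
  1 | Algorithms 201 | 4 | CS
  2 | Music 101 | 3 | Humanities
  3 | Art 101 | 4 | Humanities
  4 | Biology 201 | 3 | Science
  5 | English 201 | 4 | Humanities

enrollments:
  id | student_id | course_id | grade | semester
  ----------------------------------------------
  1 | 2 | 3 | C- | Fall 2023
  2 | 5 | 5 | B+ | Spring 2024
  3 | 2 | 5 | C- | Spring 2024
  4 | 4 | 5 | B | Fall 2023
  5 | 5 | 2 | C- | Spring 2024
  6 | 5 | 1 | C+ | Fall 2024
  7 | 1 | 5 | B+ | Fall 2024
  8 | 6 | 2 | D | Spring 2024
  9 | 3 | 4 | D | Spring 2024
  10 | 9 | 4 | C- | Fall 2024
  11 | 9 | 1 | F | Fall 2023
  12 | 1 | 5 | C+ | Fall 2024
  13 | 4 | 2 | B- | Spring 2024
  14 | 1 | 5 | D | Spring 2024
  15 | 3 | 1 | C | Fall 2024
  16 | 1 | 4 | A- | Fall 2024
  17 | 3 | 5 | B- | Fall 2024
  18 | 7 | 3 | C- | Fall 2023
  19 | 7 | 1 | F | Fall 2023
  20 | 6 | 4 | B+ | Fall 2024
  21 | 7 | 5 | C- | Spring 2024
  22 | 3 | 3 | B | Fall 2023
SELECT major, COUNT(*) AS n FROM students GROUP BY major

Execution result:
major | n
Biology | 2
Chemistry | 1
Computer Science | 3
Physics | 3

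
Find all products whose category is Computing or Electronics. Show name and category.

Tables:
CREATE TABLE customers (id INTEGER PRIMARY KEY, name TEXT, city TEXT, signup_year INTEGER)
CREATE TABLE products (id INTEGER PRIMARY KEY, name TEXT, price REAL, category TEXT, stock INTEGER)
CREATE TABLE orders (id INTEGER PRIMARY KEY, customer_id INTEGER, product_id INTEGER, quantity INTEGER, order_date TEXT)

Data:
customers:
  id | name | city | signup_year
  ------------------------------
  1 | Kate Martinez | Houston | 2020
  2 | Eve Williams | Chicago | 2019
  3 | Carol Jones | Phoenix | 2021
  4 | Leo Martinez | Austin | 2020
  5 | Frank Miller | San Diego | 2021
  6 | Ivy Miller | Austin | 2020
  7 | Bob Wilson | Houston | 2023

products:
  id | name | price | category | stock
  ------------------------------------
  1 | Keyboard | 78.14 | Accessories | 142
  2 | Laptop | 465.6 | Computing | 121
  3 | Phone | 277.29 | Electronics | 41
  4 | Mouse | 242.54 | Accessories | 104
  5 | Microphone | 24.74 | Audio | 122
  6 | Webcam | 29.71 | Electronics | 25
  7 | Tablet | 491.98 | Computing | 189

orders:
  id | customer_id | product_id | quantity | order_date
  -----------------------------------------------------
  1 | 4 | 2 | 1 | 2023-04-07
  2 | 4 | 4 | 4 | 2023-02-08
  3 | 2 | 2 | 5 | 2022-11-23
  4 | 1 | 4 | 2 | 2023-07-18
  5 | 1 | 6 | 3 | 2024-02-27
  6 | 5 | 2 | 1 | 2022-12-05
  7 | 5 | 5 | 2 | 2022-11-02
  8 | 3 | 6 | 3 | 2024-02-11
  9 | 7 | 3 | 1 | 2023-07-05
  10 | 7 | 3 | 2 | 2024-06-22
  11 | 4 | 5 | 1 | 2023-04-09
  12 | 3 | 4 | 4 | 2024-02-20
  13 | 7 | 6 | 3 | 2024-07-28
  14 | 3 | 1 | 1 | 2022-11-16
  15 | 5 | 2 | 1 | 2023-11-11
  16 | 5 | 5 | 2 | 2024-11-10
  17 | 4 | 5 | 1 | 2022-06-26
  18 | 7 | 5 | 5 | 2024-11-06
SELECT name, category FROM products WHERE category IN ('Computing', 'Electronics')

Execution result:
name | category
Laptop | Computing
Phone | Electronics
Webcam | Electronics
Tablet | Computing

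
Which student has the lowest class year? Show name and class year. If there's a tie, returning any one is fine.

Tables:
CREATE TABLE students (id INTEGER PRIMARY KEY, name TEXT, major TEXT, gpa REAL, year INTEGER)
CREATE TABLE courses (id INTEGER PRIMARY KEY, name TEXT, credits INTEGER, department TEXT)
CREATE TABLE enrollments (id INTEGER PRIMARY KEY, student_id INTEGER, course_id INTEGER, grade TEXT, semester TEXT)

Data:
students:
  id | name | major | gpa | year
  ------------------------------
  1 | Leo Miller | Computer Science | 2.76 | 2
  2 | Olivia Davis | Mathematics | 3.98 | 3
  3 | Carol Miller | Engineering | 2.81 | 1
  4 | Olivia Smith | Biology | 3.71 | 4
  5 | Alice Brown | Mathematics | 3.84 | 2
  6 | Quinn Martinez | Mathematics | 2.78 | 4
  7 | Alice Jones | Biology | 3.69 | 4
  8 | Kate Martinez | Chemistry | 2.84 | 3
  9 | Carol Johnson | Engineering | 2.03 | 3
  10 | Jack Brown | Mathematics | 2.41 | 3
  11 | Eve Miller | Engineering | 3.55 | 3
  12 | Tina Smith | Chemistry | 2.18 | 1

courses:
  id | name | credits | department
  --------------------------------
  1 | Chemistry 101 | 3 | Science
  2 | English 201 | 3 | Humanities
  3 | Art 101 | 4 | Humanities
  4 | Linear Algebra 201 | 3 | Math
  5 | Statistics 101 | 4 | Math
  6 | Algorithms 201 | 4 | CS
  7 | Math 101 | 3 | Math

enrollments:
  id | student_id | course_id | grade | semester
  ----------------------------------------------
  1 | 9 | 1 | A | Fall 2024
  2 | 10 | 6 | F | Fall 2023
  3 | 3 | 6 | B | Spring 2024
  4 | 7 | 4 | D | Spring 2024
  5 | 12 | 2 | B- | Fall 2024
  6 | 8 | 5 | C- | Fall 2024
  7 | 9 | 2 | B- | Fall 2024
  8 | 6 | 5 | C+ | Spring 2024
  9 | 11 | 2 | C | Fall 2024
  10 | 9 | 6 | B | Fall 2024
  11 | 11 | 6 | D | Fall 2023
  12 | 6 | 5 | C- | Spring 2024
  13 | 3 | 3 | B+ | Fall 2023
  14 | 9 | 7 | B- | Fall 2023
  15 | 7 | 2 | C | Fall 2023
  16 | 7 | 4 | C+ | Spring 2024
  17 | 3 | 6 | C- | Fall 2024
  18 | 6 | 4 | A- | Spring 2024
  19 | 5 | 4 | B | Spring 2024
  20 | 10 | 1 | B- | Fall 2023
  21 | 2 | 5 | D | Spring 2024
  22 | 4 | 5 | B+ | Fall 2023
SELECT name, year FROM students ORDER BY year ASC LIMIT 1

Execution result:
name | year
Carol Miller | 1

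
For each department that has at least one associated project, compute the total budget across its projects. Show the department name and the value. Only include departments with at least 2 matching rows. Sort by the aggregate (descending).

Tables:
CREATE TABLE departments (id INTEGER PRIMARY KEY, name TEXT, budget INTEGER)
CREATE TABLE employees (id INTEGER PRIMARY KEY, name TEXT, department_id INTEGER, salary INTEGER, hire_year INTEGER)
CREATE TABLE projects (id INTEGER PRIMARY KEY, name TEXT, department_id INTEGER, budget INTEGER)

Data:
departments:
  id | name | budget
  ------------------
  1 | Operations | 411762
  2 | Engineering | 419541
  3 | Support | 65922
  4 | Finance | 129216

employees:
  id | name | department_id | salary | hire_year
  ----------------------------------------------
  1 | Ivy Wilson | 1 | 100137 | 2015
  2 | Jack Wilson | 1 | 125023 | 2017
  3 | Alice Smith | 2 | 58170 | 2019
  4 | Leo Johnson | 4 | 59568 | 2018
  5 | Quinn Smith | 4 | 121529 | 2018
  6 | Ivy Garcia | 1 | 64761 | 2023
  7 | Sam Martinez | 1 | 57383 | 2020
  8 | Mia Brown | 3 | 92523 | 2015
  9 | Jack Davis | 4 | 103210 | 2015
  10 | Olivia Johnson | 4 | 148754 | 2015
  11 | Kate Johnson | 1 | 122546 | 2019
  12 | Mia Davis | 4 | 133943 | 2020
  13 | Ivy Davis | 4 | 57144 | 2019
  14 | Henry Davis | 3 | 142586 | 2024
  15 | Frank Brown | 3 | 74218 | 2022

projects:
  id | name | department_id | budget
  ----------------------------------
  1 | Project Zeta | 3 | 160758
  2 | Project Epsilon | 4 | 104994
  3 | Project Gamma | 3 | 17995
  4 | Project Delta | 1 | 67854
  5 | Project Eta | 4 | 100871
SELECT p.name, SUM(c.budget) AS sum_budget FROM projects c JOIN departments p ON c.department_id = p.id GROUP BY p.id, p.name HAVING COUNT(*) >= 2 ORDER BY sum_budget DESC

Execution result:
name | sum_budget
Finance | 205865
Support | 178753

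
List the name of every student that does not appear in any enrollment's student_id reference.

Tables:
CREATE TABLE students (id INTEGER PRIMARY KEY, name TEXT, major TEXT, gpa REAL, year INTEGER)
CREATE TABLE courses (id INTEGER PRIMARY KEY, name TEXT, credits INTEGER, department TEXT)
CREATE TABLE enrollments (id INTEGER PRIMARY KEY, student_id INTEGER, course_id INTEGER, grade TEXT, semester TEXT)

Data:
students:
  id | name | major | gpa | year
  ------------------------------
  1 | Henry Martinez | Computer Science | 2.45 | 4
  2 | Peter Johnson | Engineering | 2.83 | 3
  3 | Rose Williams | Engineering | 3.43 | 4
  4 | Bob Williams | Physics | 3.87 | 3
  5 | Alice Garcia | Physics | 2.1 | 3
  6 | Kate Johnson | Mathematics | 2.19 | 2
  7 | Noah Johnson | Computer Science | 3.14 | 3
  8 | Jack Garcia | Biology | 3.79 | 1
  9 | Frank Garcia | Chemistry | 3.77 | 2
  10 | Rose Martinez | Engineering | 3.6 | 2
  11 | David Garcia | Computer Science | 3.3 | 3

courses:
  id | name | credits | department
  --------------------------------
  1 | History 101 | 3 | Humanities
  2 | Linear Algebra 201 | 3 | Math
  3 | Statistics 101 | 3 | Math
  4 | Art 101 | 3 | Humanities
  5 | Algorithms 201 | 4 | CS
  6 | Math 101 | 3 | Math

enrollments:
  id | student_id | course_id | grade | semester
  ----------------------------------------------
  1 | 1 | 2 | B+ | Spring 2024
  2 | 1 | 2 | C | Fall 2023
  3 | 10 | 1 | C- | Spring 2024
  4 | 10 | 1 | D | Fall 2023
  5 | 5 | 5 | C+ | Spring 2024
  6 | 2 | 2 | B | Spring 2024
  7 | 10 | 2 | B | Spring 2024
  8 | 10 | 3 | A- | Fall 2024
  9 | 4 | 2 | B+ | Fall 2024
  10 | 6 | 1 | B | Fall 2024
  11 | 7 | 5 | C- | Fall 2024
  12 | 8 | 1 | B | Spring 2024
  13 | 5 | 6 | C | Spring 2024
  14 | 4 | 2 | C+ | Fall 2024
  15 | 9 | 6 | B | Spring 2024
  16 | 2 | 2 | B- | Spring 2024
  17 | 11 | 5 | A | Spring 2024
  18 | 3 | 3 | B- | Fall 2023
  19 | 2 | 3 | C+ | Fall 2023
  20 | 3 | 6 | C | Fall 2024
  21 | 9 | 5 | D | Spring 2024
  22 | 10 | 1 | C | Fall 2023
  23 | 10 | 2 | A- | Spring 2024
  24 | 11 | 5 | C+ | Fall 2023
SELECT p.name FROM students p LEFT JOIN enrollments c ON c.student_id = p.id WHERE c.id IS NULL

Execution result:
(no rows)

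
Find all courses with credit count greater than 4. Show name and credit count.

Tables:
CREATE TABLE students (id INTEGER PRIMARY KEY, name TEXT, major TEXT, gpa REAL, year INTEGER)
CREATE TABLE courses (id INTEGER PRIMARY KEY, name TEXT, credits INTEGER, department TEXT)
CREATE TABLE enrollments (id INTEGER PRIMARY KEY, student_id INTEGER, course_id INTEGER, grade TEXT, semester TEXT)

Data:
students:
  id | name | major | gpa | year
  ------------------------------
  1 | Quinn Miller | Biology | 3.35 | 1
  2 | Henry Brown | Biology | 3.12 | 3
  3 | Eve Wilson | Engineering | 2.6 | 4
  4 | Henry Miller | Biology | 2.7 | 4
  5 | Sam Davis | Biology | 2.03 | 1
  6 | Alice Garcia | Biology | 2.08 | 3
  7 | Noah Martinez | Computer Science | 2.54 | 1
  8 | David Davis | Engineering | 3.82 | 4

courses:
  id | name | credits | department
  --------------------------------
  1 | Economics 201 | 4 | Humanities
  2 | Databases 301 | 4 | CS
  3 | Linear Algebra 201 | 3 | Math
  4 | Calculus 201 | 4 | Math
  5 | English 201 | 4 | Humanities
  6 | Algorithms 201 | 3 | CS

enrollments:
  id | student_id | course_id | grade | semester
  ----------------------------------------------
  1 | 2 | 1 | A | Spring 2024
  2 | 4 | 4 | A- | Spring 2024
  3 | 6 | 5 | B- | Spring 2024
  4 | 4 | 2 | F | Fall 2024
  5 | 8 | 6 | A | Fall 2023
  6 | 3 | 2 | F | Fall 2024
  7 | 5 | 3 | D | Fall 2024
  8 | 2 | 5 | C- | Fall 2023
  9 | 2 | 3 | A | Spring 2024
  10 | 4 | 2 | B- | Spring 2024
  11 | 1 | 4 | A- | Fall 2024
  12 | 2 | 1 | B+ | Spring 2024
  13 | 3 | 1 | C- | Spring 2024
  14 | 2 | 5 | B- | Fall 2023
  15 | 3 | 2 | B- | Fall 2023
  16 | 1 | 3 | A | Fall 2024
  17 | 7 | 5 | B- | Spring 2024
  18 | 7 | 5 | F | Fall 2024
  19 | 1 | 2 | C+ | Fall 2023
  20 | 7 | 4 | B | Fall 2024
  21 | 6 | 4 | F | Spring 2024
SELECT name, credits FROM courses WHERE credits > 4

Execution result:
(no rows)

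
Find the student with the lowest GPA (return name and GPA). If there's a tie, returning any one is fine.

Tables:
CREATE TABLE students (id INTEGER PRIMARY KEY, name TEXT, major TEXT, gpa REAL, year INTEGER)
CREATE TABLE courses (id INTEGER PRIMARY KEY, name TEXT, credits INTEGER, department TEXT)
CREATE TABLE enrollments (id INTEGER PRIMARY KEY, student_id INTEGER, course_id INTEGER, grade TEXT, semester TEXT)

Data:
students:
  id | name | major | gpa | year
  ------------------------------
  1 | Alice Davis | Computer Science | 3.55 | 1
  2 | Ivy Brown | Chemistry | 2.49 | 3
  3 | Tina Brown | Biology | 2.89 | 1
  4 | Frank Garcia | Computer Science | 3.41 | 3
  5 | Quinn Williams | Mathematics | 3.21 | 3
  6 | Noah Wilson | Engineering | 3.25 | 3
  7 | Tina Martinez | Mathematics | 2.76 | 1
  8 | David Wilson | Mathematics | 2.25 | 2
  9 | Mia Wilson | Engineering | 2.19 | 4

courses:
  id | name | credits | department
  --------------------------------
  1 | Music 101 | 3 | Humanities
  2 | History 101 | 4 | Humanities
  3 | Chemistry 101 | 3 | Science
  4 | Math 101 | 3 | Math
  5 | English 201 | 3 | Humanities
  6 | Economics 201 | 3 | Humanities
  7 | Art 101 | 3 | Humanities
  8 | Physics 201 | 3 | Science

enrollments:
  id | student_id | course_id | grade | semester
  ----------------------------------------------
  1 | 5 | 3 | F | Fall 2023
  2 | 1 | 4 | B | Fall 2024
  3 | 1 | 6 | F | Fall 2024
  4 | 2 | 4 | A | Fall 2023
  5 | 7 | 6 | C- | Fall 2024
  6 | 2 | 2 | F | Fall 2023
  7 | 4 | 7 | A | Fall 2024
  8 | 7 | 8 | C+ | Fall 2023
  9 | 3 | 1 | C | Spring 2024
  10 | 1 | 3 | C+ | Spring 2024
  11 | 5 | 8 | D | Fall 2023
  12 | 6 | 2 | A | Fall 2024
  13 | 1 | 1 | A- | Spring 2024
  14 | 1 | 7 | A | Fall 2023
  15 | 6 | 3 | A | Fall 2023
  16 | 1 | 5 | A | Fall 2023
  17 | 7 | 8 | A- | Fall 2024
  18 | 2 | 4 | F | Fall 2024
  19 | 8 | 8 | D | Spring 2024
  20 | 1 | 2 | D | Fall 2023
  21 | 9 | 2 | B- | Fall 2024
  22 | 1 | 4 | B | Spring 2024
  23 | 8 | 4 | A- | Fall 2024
SELECT name, gpa FROM students ORDER BY gpa ASC LIMIT 1

Execution result:
name | gpa
Mia Wilson | 2.19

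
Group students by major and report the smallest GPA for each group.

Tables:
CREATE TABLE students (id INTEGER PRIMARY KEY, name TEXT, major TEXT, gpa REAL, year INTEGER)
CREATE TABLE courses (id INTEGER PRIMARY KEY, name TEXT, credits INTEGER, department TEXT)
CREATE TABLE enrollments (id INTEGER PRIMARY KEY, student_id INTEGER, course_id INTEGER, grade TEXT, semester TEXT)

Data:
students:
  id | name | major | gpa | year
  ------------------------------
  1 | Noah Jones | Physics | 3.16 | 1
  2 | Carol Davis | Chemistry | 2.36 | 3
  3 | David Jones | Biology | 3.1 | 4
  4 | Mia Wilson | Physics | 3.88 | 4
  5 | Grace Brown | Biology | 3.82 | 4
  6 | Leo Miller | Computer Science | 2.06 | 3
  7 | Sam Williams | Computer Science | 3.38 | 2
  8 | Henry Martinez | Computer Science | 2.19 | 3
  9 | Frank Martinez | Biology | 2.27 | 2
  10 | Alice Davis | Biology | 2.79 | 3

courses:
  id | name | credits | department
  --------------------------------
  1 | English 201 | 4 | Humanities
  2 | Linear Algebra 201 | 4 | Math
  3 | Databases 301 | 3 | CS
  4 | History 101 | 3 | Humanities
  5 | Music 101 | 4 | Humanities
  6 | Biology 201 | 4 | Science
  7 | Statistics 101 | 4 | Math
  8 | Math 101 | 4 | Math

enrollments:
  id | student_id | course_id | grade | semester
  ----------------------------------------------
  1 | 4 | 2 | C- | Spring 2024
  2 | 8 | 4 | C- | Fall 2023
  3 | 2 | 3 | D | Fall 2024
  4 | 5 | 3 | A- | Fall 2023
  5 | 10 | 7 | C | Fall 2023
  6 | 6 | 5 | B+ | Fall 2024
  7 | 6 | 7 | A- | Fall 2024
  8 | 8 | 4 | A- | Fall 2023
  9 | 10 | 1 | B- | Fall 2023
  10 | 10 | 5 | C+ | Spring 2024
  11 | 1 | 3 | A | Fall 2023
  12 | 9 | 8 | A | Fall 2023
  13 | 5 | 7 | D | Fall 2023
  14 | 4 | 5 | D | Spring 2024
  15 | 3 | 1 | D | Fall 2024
SELECT major, MIN(gpa) AS min_gpa FROM students GROUP BY major

Execution result:
major | min_gpa
Biology | 2.27
Chemistry | 2.36
Computer Science | 2.06
Physics | 3.16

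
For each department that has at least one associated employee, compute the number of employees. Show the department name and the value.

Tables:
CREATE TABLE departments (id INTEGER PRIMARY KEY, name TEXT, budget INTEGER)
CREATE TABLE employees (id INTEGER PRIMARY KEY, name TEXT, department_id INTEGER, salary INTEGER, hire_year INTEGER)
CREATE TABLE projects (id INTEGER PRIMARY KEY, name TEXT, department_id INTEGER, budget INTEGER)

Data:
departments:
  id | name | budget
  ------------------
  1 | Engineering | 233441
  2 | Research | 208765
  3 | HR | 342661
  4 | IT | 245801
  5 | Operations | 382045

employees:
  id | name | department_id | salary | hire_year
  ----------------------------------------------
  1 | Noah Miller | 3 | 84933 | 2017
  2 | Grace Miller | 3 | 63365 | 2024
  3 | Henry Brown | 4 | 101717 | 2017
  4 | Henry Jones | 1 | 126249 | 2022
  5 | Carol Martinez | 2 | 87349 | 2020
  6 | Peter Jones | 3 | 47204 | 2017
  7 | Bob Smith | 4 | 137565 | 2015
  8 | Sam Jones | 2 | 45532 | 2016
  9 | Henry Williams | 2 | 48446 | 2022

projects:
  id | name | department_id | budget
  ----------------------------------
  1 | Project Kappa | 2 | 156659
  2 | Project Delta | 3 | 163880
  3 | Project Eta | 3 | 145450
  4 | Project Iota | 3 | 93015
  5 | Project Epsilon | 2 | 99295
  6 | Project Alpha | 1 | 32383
SELECT p.name, COUNT(*) AS n FROM employees c JOIN departments p ON c.department_id = p.id GROUP BY p.id, p.name

Execution result:
name | n
Engineering | 1
Research | 3
HR | 3
IT | 2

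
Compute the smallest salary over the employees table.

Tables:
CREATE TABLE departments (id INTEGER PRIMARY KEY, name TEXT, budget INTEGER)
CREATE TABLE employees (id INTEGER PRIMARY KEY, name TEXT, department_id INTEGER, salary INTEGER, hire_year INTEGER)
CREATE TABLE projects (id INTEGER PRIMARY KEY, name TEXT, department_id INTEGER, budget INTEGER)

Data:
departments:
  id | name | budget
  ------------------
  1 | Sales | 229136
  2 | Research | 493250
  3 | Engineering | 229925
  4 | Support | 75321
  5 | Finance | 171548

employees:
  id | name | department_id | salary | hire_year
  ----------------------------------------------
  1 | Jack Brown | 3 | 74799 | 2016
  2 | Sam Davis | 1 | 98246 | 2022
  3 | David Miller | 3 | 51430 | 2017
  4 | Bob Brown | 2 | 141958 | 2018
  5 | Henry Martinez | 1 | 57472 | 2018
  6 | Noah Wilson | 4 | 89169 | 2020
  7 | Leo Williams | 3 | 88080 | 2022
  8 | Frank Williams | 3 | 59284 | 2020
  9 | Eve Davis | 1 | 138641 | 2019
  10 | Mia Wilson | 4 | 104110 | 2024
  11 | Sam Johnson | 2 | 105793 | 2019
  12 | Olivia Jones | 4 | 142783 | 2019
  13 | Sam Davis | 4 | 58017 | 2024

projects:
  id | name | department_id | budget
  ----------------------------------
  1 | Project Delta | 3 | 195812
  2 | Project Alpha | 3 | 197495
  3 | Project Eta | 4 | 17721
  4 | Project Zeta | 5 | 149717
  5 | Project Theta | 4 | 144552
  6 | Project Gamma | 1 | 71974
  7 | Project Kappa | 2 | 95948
SELECT MIN(salary) FROM employees

Execution result:
51430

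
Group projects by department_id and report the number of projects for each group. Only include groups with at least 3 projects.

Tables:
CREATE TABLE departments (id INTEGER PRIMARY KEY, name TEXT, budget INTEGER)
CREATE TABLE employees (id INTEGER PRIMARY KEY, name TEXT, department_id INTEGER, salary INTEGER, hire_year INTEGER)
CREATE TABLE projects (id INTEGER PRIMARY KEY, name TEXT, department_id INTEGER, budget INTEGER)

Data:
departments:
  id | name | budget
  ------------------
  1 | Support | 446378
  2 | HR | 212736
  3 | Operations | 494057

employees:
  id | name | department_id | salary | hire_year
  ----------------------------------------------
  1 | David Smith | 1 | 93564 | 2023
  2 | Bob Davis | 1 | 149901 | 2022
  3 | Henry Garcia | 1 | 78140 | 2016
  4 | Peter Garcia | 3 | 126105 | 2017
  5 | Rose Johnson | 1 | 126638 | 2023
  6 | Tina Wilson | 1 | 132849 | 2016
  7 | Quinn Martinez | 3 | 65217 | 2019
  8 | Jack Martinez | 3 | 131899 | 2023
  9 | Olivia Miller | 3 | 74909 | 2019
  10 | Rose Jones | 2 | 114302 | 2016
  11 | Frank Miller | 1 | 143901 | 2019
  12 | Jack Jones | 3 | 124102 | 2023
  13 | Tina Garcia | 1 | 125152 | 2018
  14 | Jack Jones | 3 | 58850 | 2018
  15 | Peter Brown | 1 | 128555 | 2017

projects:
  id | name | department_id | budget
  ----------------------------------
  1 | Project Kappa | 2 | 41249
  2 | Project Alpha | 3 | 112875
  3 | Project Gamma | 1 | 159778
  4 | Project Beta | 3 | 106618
SELECT department_id, COUNT(*) AS n FROM projects GROUP BY department_id HAVING COUNT(*) >= 3

Execution result:
(no rows)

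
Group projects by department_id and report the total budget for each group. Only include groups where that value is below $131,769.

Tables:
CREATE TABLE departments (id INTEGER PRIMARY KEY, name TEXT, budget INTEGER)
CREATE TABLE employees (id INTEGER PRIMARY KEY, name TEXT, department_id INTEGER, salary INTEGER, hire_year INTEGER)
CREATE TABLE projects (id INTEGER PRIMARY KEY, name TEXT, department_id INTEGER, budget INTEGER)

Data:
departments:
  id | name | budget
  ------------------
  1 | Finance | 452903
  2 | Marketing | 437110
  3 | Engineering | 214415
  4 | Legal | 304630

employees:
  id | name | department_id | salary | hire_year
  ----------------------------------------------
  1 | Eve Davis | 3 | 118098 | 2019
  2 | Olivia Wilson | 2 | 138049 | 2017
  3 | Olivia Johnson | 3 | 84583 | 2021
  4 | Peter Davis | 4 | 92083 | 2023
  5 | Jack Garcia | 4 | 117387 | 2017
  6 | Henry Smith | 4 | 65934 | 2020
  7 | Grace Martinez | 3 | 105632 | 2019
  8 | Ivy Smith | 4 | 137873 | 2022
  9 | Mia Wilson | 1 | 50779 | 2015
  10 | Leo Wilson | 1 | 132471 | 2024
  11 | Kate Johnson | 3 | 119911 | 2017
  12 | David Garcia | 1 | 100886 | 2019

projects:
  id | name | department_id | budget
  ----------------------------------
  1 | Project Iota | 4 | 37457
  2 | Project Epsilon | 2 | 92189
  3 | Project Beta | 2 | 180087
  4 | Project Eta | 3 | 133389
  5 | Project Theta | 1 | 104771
SELECT department_id, SUM(budget) AS sum_budget FROM projects GROUP BY department_id HAVING SUM(budget) < 131769

Execution result:
department_id | sum_budget
1 | 104771
4 | 37457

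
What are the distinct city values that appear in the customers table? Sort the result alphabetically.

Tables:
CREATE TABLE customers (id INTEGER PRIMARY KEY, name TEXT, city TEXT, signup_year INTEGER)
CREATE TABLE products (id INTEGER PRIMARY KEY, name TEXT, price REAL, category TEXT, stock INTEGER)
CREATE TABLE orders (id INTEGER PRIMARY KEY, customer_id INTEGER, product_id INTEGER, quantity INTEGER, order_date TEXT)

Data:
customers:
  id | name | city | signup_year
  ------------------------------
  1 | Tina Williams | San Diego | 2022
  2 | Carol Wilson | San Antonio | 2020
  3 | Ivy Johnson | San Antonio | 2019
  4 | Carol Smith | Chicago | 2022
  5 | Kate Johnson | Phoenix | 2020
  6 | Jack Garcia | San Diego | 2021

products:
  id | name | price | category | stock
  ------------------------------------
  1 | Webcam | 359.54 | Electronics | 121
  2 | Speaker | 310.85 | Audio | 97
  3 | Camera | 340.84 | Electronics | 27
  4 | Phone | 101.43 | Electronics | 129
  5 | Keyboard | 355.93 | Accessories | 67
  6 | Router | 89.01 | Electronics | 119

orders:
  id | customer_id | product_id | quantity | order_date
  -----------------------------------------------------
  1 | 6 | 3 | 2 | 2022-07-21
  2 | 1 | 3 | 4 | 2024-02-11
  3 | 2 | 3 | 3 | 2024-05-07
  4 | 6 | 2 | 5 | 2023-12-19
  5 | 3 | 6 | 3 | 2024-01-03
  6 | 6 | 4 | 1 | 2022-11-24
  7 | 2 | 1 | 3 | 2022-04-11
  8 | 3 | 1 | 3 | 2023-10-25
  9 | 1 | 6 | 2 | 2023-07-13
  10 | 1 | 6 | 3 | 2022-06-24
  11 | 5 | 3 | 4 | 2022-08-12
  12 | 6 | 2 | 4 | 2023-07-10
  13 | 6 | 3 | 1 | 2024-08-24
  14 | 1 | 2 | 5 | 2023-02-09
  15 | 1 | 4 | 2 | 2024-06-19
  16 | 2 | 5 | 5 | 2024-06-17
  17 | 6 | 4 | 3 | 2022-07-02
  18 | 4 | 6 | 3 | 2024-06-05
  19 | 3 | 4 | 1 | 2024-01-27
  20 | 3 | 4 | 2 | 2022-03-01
SELECT DISTINCT city FROM customers ORDER BY city

Execution result:
city
Chicago
Phoenix
San Antonio
San Diego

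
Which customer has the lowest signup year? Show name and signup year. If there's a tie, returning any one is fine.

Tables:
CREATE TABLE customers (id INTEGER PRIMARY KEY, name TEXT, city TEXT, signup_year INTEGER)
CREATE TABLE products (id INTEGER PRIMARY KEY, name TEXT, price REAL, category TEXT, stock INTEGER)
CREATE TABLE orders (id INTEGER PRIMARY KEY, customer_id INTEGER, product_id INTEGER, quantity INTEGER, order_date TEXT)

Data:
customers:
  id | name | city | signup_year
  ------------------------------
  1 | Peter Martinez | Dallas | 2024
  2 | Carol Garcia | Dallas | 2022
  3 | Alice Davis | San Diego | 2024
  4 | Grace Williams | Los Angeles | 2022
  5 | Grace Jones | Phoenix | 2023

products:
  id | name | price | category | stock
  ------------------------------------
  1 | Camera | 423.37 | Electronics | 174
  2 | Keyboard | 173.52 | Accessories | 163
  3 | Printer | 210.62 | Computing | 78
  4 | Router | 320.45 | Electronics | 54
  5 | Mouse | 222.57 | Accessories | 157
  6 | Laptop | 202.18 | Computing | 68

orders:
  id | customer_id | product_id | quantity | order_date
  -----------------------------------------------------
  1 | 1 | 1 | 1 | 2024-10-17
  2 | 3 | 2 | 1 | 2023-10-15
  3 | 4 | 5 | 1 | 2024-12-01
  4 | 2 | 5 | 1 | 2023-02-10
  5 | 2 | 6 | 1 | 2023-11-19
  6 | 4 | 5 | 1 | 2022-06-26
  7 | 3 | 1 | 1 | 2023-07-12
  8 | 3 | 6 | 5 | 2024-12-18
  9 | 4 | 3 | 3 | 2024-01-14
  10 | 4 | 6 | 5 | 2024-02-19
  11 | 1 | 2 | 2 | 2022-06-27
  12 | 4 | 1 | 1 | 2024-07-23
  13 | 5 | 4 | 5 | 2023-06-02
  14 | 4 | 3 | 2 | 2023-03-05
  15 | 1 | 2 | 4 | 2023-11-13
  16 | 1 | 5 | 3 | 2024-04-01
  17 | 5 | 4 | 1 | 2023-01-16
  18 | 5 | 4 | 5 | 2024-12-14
SELECT name, signup_year FROM customers ORDER BY signup_year ASC LIMIT 1

Execution result:
name | signup_year
Carol Garcia | 2022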